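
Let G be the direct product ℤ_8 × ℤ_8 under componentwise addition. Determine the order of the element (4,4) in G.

The order of (4,4) in Z_8 × Z_8 is lcm(ord(4) in Z_8, ord(4) in Z_8).
ord(4) = 2 and ord(4) = 2, so |⟨(4,4)⟩| = lcm(2, 2) = 2.

2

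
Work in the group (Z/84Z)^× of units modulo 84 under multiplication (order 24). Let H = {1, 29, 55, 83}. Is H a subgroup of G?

|H| = 4 divides |G| = 24, consistent with Lagrange.
H contains the identity, every element's inverse is in H, and H is closed under ·: it is a subgroup.

Yes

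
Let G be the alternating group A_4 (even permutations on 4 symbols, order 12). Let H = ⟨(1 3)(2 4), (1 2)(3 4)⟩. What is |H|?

4

|⟨(1 3)(2 4)⟩| = 2 and |⟨(1 2)(3 4)⟩| = 2, so |H| is a multiple of lcm(2, 2) = 2 and divides |G| = 12.
Closing under the operation: H = {e, (1 2)(3 4), (1 3)(2 4), (1 4)(2 3)}, so |H| = 4.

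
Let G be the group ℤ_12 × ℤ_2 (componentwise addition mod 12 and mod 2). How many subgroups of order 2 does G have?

3

|G| = 24 and 2 | 24, so subgroups of order 2 are possible by Lagrange.
The subgroups of order 2 are: {(0,0), (0,1)}; {(0,0), (6,0)}; {(0,0), (6,1)}.
So G has 3 subgroups of order 2.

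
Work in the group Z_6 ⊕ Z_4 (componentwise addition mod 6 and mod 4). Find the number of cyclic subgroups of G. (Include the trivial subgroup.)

Group the elements of G by the cyclic subgroup they generate; each cyclic subgroup of order d accounts for φ(d) elements.
Cyclic subgroups by order — order 1: 1; order 2: 3; order 3: 1; order 4: 2; order 6: 3; order 12: 2.
Total: 12.

12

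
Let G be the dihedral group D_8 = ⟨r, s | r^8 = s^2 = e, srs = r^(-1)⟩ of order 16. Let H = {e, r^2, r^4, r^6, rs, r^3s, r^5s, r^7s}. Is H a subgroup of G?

Yes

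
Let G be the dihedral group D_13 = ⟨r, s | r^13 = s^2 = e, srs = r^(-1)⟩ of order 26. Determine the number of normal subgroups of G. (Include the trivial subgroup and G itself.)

3

G has 16 subgroups. Checking conjugation-invariance by order — order 1: 1/1 normal; order 2: 0/13 normal; order 13: 1/1 normal; order 26: 1/1 normal.
Total normal subgroups: 3.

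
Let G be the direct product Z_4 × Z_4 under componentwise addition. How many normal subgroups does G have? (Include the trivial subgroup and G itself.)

G is abelian, so every subgroup is normal.
G has 15 subgroups in total, hence 15 normal subgroups.

15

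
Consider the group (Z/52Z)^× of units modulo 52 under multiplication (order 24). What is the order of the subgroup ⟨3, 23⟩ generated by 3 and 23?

|⟨3⟩| = 6 and |⟨23⟩| = 6, so |H| is a multiple of lcm(6, 6) = 6 and divides |G| = 24.
Closing under the operation: H = {1, 3, 9, 17, 23, 25, 27, 29, 35, 43, 49, 51}, so |H| = 12.

12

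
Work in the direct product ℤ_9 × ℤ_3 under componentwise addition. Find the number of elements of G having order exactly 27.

An element (a,b) has order lcm(ord(a), ord(b)); count pairs with lcm equal to 27.
Enumerating gives 0 such elements.

0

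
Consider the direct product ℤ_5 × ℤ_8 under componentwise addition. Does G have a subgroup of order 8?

8 | 40. A subgroup of order 8 is {(0,0), (0,1), (0,2), (0,3), (0,4), (0,5), (0,6), (0,7)}.

Yes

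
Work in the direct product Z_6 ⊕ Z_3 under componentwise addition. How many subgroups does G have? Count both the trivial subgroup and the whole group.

|G| = 18, so by Lagrange every subgroup order divides 18. Divisors: 1, 2, 3, 6, 9, 18.
Subgroups by order — order 1: 1; order 2: 1; order 3: 4; order 6: 4; order 9: 1; order 18: 1.
Total: 1 + 1 + 4 + 4 + 1 + 1 = 12.

12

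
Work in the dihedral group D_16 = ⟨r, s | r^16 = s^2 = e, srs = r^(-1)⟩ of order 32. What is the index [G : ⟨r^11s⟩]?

|⟨r^11s⟩| = 2 and |G| = 32.
By Lagrange, [G : H] = |G|/|H| = 32/2 = 16.

16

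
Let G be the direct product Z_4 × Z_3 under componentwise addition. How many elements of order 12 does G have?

An element (a,b) has order lcm(ord(a), ord(b)); count pairs with lcm equal to 12.
Enumerating gives 4 such elements.

4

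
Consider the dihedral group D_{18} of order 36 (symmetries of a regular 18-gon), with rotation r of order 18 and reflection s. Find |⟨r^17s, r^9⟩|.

4

|⟨r^17s⟩| = 2 and |⟨r^9⟩| = 2, so |H| is a multiple of lcm(2, 2) = 2 and divides |G| = 36.
Closing under the operation: H = {e, r^9, r^8s, r^17s}, so |H| = 4.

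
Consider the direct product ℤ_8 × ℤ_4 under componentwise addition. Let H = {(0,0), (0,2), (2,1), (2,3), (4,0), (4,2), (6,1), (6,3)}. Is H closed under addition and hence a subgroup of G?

Yes

|H| = 8 divides |G| = 32, consistent with Lagrange.
H contains the identity, every element's inverse is in H, and H is closed under +: it is a subgroup.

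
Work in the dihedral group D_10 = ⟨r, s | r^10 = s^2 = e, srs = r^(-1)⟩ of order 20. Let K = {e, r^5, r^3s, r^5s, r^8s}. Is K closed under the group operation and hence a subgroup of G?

Closure fails: r^5 · r^5s = s ∉ K. So K is not a subgroup.

No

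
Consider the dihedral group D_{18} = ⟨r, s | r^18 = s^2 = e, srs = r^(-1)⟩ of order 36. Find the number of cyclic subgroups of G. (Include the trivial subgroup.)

Group the elements of G by the cyclic subgroup they generate; each cyclic subgroup of order d accounts for φ(d) elements.
Cyclic subgroups by order — order 1: 1; order 2: 19; order 3: 1; order 6: 1; order 9: 1; order 18: 1.
Total: 24.

24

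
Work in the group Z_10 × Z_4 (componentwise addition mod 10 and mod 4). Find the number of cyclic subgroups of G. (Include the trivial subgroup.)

Group the elements of G by the cyclic subgroup they generate; each cyclic subgroup of order d accounts for φ(d) elements.
Cyclic subgroups by order — order 1: 1; order 2: 3; order 4: 2; order 5: 1; order 10: 3; order 20: 2.
Total: 12.

12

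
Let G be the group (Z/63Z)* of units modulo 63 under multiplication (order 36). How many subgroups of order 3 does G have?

|G| = 36 and 3 | 36, so subgroups of order 3 are possible by Lagrange.
The subgroups of order 3 are: {1, 4, 16}; {1, 22, 43}; {1, 25, 58}; {1, 37, 46}.
So G has 4 subgroups of order 3.

4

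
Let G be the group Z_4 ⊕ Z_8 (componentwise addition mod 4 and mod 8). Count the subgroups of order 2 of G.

3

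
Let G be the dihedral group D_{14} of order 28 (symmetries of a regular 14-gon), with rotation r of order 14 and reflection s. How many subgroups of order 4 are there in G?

7

|G| = 28 and 4 | 28, so subgroups of order 4 are possible by Lagrange.
The subgroups of order 4 are: {e, r^7, r^3s, r^10s}; {e, r^7, r^4s, r^11s}; {e, r^7, r^5s, r^12s}; {e, r^7, r^6s, r^13s}; … (7 in all).
So G has 7 subgroups of order 4.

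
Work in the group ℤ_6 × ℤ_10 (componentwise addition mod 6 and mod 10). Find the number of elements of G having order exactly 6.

An element (a,b) has order lcm(ord(a), ord(b)); count pairs with lcm equal to 6.
Enumerating gives 6 such elements.

6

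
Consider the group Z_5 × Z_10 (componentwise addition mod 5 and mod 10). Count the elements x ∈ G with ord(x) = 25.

An element (a,b) has order lcm(ord(a), ord(b)); count pairs with lcm equal to 25.
Enumerating gives 0 such elements.

0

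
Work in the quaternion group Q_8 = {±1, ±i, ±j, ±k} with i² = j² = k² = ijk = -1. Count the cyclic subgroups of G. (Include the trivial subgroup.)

Each element a generates a cyclic subgroup ⟨a⟩; distinct elements may generate the same one (a cyclic group of order d has φ(d) generators).
Cyclic subgroups by order — order 1: 1; order 2: 1; order 4: 3.
Total: 5.

5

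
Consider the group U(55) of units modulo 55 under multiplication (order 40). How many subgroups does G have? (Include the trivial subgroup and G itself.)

16

|G| = 40, so by Lagrange every subgroup order divides 40. Divisors: 1, 2, 4, 5, 8, 10, 20, 40.
Subgroups by order — order 1: 1; order 2: 3; order 4: 3; order 5: 1; order 8: 1; order 10: 3; order 20: 3; order 40: 1.
Total: 1 + 3 + 3 + 1 + 1 + 3 + 3 + 1 = 16.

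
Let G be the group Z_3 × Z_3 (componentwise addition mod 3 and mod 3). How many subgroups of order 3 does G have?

|G| = 9 and 3 | 9, so subgroups of order 3 are possible by Lagrange.
The subgroups of order 3 are: {(0,0), (0,1), (0,2)}; {(0,0), (1,0), (2,0)}; {(0,0), (1,1), (2,2)}; {(0,0), (1,2), (2,1)}.
So G has 4 subgroups of order 3.

4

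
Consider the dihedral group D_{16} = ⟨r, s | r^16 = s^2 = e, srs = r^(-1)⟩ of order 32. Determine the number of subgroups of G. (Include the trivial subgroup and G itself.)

|G| = 32, so by Lagrange every subgroup order divides 32. Divisors: 1, 2, 4, 8, 16, 32.
Subgroups by order — order 1: 1; order 2: 17; order 4: 9; order 8: 5; order 16: 3; order 32: 1.
Total: 1 + 17 + 9 + 5 + 3 + 1 = 36.

36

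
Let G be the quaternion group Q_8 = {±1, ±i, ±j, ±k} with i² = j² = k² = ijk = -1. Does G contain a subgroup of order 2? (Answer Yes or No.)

2 | 8. A subgroup of order 2 is {1, -1}.

Yes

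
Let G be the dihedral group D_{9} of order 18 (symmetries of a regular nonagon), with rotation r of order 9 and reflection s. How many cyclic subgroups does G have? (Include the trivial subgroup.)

12

Group the elements of G by the cyclic subgroup they generate; each cyclic subgroup of order d accounts for φ(d) elements.
Cyclic subgroups by order — order 1: 1; order 2: 9; order 3: 1; order 9: 1.
Total: 12.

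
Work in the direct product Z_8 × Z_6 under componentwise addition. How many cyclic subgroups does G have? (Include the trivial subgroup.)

Each element a generates a cyclic subgroup ⟨a⟩; distinct elements may generate the same one (a cyclic group of order d has φ(d) generators).
Cyclic subgroups by order — order 1: 1; order 2: 3; order 3: 1; order 4: 2; order 6: 3; order 8: 2; order 12: 2; order 24: 2.
Total: 16.

16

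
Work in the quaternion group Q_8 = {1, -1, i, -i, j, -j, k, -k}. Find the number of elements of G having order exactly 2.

1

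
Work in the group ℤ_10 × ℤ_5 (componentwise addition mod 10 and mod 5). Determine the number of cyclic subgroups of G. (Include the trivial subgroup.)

14

Group the elements of G by the cyclic subgroup they generate; each cyclic subgroup of order d accounts for φ(d) elements.
Cyclic subgroups by order — order 1: 1; order 2: 1; order 5: 6; order 10: 6.
Total: 14.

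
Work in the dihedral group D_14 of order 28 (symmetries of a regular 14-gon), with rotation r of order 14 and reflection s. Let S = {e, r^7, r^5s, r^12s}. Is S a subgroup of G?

|S| = 4 divides |G| = 28, consistent with Lagrange.
S contains the identity, every element's inverse is in S, and S is closed under ·: it is a subgroup.

Yes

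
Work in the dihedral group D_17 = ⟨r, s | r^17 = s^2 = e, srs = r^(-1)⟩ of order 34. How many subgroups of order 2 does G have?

|G| = 34 and 2 | 34, so subgroups of order 2 are possible by Lagrange.
The subgroups of order 2 are: {e, r^10s}; {e, r^11s}; {e, r^12s}; {e, r^13s}; … (17 in all).
So G has 17 subgroups of order 2.

17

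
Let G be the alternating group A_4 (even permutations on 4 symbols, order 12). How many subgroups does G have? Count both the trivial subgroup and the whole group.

10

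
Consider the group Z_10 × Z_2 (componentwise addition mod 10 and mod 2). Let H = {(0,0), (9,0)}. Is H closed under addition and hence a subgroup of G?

No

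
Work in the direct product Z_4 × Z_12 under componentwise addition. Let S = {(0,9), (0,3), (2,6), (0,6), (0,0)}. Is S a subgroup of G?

|S| = 5 does not divide |G| = 48, so by Lagrange S is not a subgroup.

No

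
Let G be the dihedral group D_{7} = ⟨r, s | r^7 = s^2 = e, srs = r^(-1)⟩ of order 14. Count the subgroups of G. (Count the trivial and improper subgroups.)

|G| = 14, so by Lagrange every subgroup order divides 14. Divisors: 1, 2, 7, 14.
Subgroups by order — order 1: 1; order 2: 7; order 7: 1; order 14: 1.
Total: 1 + 7 + 1 + 1 = 10.

10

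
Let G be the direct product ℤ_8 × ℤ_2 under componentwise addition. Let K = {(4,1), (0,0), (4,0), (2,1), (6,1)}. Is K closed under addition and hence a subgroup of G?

No

|K| = 5 does not divide |G| = 16, so by Lagrange K is not a subgroup.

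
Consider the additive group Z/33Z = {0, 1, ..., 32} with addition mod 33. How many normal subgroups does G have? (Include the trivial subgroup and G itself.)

4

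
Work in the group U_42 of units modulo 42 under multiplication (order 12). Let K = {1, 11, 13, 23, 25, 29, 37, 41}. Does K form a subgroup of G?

No

|K| = 8 does not divide |G| = 12, so by Lagrange K is not a subgroup.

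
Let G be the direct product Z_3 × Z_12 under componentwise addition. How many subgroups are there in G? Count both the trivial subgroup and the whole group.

18

|G| = 36, so by Lagrange every subgroup order divides 36. Divisors: 1, 2, 3, 4, 6, 9, 12, 18, 36.
Subgroups by order — order 1: 1; order 2: 1; order 3: 4; order 4: 1; order 6: 4; order 9: 1; order 12: 4; order 18: 1; order 36: 1.
Total: 1 + 1 + 4 + 1 + 4 + 1 + 4 + 1 + 1 = 18.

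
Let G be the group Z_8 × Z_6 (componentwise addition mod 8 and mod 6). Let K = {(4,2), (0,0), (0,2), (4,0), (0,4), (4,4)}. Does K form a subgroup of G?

|K| = 6 divides |G| = 48, consistent with Lagrange.
K contains the identity, every element's inverse is in K, and K is closed under +: it is a subgroup.
In fact K = ⟨(4,4)⟩.

Yes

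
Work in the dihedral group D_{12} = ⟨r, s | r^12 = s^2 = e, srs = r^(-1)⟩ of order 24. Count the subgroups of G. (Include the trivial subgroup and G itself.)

34

|G| = 24, so by Lagrange every subgroup order divides 24. Divisors: 1, 2, 3, 4, 6, 8, 12, 24.
Subgroups by order — order 1: 1; order 2: 13; order 3: 1; order 4: 7; order 6: 5; order 8: 3; order 12: 3; order 24: 1.
Total: 1 + 13 + 1 + 7 + 5 + 3 + 3 + 1 = 34.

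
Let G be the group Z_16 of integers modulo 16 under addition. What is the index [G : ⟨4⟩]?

|⟨4⟩| = 4 and |G| = 16.
By Lagrange, [G : H] = |G|/|H| = 16/4 = 4.

4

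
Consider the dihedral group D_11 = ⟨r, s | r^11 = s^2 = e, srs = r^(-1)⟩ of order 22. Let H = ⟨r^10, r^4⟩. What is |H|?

|⟨r^10⟩| = 11 and |⟨r^4⟩| = 11, so |H| is a multiple of lcm(11, 11) = 11 and divides |G| = 22.
Closing under the operation: H = {e, r, r^2, r^3, r^4, r^5, r^6, r^7, r^8, r^9, r^10}, so |H| = 11.

11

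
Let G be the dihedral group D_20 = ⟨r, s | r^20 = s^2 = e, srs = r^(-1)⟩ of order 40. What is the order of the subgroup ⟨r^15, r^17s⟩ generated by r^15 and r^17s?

|⟨r^15⟩| = 4 and |⟨r^17s⟩| = 2, so |H| is a multiple of lcm(4, 2) = 4 and divides |G| = 40.
Closing under the operation: H = {e, r^5, r^10, r^15, r^2s, r^7s, r^12s, r^17s}, so |H| = 8.

8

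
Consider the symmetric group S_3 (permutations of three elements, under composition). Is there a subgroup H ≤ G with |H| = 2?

2 | 6. A subgroup of order 2 is {e, (1 2)}.

Yes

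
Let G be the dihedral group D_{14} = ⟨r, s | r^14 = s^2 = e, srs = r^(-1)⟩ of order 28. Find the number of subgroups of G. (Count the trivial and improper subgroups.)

28

|G| = 28, so by Lagrange every subgroup order divides 28. Divisors: 1, 2, 4, 7, 14, 28.
Subgroups by order — order 1: 1; order 2: 15; order 4: 7; order 7: 1; order 14: 3; order 28: 1.
Total: 1 + 15 + 7 + 1 + 3 + 1 = 28.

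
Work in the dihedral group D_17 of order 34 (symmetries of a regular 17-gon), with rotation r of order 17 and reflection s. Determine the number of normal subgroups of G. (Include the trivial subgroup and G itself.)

3

G has 20 subgroups. Checking conjugation-invariance by order — order 1: 1/1 normal; order 2: 0/17 normal; order 17: 1/1 normal; order 34: 1/1 normal.
Total normal subgroups: 3.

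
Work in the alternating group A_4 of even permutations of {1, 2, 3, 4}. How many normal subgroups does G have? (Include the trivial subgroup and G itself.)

3

G has 10 subgroups. Checking conjugation-invariance by order — order 1: 1/1 normal; order 2: 0/3 normal; order 3: 0/4 normal; order 4: 1/1 normal; order 12: 1/1 normal.
Total normal subgroups: 3.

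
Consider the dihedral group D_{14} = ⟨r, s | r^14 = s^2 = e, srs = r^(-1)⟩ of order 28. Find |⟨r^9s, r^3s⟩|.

|⟨r^9s⟩| = 2 and |⟨r^3s⟩| = 2, so |H| is a multiple of lcm(2, 2) = 2 and divides |G| = 28.
Closing under the operation: H = {e, r^2, r^4, r^6, r^8, r^10, r^12, rs, r^3s, r^5s, r^7s, r^9s, r^11s, r^13s}, so |H| = 14.

14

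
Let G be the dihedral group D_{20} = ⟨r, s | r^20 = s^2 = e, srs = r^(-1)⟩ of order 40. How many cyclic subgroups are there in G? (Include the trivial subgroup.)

26

A cyclic subgroup of order d is generated by each of its φ(d) elements of order d, so the cyclic subgroups of order d number (#elements of order d)/φ(d).
Cyclic subgroups by order — order 1: 1; order 2: 21; order 4: 1; order 5: 1; order 10: 1; order 20: 1.
Total: 26.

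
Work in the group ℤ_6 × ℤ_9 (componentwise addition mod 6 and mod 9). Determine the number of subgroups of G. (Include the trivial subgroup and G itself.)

20

|G| = 54, so by Lagrange every subgroup order divides 54. Divisors: 1, 2, 3, 6, 9, 18, 27, 54.
Subgroups by order — order 1: 1; order 2: 1; order 3: 4; order 6: 4; order 9: 4; order 18: 4; order 27: 1; order 54: 1.
Total: 1 + 1 + 4 + 4 + 4 + 4 + 1 + 1 = 20.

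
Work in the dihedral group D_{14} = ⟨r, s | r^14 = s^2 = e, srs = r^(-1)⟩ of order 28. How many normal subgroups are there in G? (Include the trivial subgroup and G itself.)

G has 28 subgroups. Checking conjugation-invariance by order — order 1: 1/1 normal; order 2: 1/15 normal; order 4: 0/7 normal; order 7: 1/1 normal; order 14: 3/3 normal; order 28: 1/1 normal.
Total normal subgroups: 7.

7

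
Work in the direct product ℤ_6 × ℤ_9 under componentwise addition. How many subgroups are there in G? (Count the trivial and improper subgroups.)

|G| = 54, so by Lagrange every subgroup order divides 54. Divisors: 1, 2, 3, 6, 9, 18, 27, 54.
Subgroups by order — order 1: 1; order 2: 1; order 3: 4; order 6: 4; order 9: 4; order 18: 4; order 27: 1; order 54: 1.
Total: 1 + 1 + 4 + 4 + 4 + 4 + 1 + 1 = 20.

20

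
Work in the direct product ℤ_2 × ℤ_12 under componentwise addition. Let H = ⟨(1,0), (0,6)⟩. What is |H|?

|⟨(1,0)⟩| = 2 and |⟨(0,6)⟩| = 2, so |H| is a multiple of lcm(2, 2) = 2 and divides |G| = 24.
Closing under the operation: H = {(0,0), (0,6), (1,0), (1,6)}, so |H| = 4.

4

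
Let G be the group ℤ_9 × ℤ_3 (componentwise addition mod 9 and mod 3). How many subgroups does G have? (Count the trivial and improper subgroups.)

10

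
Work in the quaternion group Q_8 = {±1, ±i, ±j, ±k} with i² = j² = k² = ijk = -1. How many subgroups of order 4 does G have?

3

|G| = 8 and 4 | 8, so subgroups of order 4 are possible by Lagrange.
The subgroups of order 4 are: {1, -1, i, -i}; {1, -1, j, -j}; {1, -1, k, -k}.
So G has 3 subgroups of order 4.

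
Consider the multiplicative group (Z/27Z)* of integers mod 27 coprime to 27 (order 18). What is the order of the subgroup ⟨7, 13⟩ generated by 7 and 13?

|⟨7⟩| = 9 and |⟨13⟩| = 9, so |H| is a multiple of lcm(9, 9) = 9 and divides |G| = 18.
Closing under the operation: H = {1, 4, 7, 10, 13, 16, 19, 22, 25}, so |H| = 9.

9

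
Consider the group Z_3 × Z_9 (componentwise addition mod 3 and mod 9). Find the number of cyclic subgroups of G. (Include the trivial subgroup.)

Group the elements of G by the cyclic subgroup they generate; each cyclic subgroup of order d accounts for φ(d) elements.
Cyclic subgroups by order — order 1: 1; order 3: 4; order 9: 3.
Total: 8.

8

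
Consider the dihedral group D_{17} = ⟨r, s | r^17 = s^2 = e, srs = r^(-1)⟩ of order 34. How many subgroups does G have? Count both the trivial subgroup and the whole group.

20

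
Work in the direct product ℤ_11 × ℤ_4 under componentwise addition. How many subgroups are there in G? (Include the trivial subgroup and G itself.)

|G| = 44, so by Lagrange every subgroup order divides 44. Divisors: 1, 2, 4, 11, 22, 44.
Subgroups by order — order 1: 1; order 2: 1; order 4: 1; order 11: 1; order 22: 1; order 44: 1.
Total: 1 + 1 + 1 + 1 + 1 + 1 = 6.

6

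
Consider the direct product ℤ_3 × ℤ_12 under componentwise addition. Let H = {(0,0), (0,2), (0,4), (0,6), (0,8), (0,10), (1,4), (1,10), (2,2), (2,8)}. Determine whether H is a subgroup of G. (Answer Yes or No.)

No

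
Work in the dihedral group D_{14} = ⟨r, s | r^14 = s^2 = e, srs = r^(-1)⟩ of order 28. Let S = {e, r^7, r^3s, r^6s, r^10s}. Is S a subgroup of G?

|S| = 5 does not divide |G| = 28, so by Lagrange S is not a subgroup.

No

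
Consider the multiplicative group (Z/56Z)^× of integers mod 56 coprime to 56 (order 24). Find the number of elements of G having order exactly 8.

No element of G has order 8 (even though 8 | 24).

0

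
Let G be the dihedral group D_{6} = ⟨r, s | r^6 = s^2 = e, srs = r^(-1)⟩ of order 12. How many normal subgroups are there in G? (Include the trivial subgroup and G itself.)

7

G has 16 subgroups. Checking conjugation-invariance by order — order 1: 1/1 normal; order 2: 1/7 normal; order 3: 1/1 normal; order 4: 0/3 normal; order 6: 3/3 normal; order 12: 1/1 normal.
Total normal subgroups: 7.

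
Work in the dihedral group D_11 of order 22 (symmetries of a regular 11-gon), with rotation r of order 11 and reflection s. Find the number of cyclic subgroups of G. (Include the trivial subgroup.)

Each element a generates a cyclic subgroup ⟨a⟩; distinct elements may generate the same one (a cyclic group of order d has φ(d) generators).
Cyclic subgroups by order — order 1: 1; order 2: 11; order 11: 1.
Total: 13.

13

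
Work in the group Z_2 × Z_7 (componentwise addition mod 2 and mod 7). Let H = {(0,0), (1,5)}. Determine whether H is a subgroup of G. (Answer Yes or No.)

No

(1,5) ∈ H but its inverse (1,2) ∉ H, so H is not a subgroup.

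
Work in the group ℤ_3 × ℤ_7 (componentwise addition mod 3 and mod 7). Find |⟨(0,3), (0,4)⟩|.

|⟨(0,3)⟩| = 7 and |⟨(0,4)⟩| = 7, so |H| is a multiple of lcm(7, 7) = 7 and divides |G| = 21.
Closing under the operation: H = {(0,0), (0,1), (0,2), (0,3), (0,4), (0,5), (0,6)}, so |H| = 7.

7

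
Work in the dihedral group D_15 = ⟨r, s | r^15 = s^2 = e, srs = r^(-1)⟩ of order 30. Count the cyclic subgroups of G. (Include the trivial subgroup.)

A cyclic subgroup of order d is generated by each of its φ(d) elements of order d, so the cyclic subgroups of order d number (#elements of order d)/φ(d).
Cyclic subgroups by order — order 1: 1; order 2: 15; order 3: 1; order 5: 1; order 15: 1.
Total: 19.

19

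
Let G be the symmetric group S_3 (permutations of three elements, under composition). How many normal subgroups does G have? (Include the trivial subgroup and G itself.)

G has 6 subgroups. Checking conjugation-invariance by order — order 1: 1/1 normal; order 2: 0/3 normal; order 3: 1/1 normal; order 6: 1/1 normal.
Total normal subgroups: 3.

3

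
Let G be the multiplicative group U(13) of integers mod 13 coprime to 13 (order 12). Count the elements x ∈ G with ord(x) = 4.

The elements of order 4 are: 5, 8.
That's 2.

2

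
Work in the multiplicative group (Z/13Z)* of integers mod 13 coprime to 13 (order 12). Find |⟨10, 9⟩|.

6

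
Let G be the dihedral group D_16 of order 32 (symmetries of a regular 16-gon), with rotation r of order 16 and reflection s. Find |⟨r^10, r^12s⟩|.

|⟨r^10⟩| = 8 and |⟨r^12s⟩| = 2, so |H| is a multiple of lcm(8, 2) = 8 and divides |G| = 32.
Closing under the operation: H = {e, r^2, r^4, r^6, r^8, r^10, r^12, r^14, s, r^2s, r^4s, r^6s, r^8s, r^10s, r^12s, r^14s}, so |H| = 16.

16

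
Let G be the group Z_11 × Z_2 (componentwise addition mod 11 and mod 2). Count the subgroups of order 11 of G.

|G| = 22 and 11 | 22, so subgroups of order 11 are possible by Lagrange.
The subgroups of order 11 are: {(0,0), (1,0), (2,0), (3,0), (4,0), (5,0), (6,0), (7,0), (8,0), (9,0), (10,0)}.
So G has 1 subgroup of order 11.

1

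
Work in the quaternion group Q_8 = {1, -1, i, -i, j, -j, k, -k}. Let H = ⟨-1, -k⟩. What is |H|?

4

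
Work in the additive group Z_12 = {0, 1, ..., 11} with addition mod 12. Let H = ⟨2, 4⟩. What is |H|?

|⟨2⟩| = 6 and |⟨4⟩| = 3, so |H| is a multiple of lcm(6, 3) = 6 and divides |G| = 12.
Closing under the operation: H = {0, 2, 4, 6, 8, 10}, so |H| = 6.

6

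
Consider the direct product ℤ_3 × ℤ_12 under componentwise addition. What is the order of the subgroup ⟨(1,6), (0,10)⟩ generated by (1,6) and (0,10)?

|⟨(1,6)⟩| = 6 and |⟨(0,10)⟩| = 6, so |H| is a multiple of lcm(6, 6) = 6 and divides |G| = 36.
Closing under the operation: H = {(0,0), (0,2), (0,4), (0,6), (0,8), (0,10), (1,0), (1,2), (1,4), (1,6), (1,8), (1,10), (2,0), (2,2), (2,4), (2,6), (2,8), (2,10)}, so |H| = 18.

18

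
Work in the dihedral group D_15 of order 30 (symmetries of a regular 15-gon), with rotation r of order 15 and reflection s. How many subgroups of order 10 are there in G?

|G| = 30 and 10 | 30, so subgroups of order 10 are possible by Lagrange.
The subgroups of order 10 are: {e, r^3, r^6, r^9, r^12, rs, r^4s, r^7s, r^10s, r^13s}; {e, r^3, r^6, r^9, r^12, r^2s, r^5s, r^8s, r^11s, r^14s}; {e, r^3, r^6, r^9, r^12, s, r^3s, r^6s, r^9s, r^12s}.
So G has 3 subgroups of order 10.

3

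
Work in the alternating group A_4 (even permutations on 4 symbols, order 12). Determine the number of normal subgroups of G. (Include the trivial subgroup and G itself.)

G has 10 subgroups. Checking conjugation-invariance by order — order 1: 1/1 normal; order 2: 0/3 normal; order 3: 0/4 normal; order 4: 1/1 normal; order 12: 1/1 normal.
Total normal subgroups: 3.

3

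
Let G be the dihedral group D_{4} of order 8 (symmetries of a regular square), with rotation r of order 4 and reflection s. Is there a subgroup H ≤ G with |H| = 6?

No

6 does not divide |G| = 8, so by Lagrange no subgroup of order 6 exists.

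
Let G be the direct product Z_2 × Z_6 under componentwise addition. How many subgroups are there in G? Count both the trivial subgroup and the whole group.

10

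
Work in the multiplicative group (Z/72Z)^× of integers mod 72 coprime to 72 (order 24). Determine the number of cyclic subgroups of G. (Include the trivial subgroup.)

16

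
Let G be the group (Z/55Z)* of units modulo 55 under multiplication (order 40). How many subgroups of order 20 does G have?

3

|G| = 40 and 20 | 40, so subgroups of order 20 are possible by Lagrange.
The subgroups of order 20 are: {1, 3, 4, 9, 12, 14, 16, 23, 26, 27, 31, 34, 36, 37, 38, 42, 47, 48, 49, 53}; {1, 2, 4, 7, 8, 9, 13, 14, 16, 17, 18, 26, 28, 31, 32, 34, 36, 43, 49, 52}; {1, 4, 6, 9, 14, 16, 19, 21, 24, 26, 29, 31, 34, 36, 39, 41, 46, 49, 51, 54}.
So G has 3 subgroups of order 20.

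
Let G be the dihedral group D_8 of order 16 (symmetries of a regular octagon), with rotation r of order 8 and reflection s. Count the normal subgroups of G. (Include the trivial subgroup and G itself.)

G has 19 subgroups. Checking conjugation-invariance by order — order 1: 1/1 normal; order 2: 1/9 normal; order 4: 1/5 normal; order 8: 3/3 normal; order 16: 1/1 normal.
Total normal subgroups: 7.

7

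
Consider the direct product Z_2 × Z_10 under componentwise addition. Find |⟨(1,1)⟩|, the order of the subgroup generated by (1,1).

10

The order of (1,1) in Z_2 × Z_10 is lcm(ord(1) in Z_2, ord(1) in Z_10).
ord(1) = 2 and ord(1) = 10, so |⟨(1,1)⟩| = lcm(2, 10) = 10.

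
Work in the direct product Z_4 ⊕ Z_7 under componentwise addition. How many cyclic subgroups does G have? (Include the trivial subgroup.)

Group the elements of G by the cyclic subgroup they generate; each cyclic subgroup of order d accounts for φ(d) elements.
Cyclic subgroups by order — order 1: 1; order 2: 1; order 4: 1; order 7: 1; order 14: 1; order 28: 1.
Total: 6.

6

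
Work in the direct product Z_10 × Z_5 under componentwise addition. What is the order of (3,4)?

10

The order of (3,4) in Z_10 × Z_5 is lcm(ord(3) in Z_10, ord(4) in Z_5).
ord(3) = 10 and ord(4) = 5, so |⟨(3,4)⟩| = lcm(10, 5) = 10.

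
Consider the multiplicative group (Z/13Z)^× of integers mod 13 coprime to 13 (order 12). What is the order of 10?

Compute successive powers of 10 mod 13: 10, 9, 12, 3, 4, 1; 10^6 ≡ 1 (mod 13).
So |⟨10⟩| = 6.

6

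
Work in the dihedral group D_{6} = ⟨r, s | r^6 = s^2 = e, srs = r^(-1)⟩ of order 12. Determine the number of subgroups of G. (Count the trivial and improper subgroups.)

|G| = 12, so by Lagrange every subgroup order divides 12. Divisors: 1, 2, 3, 4, 6, 12.
Subgroups by order — order 1: 1; order 2: 7; order 3: 1; order 4: 3; order 6: 3; order 12: 1.
Total: 1 + 7 + 1 + 3 + 3 + 1 = 16.

16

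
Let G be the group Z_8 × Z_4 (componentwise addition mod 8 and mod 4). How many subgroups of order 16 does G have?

3

|G| = 32 and 16 | 32, so subgroups of order 16 are possible by Lagrange.
The subgroups of order 16 are: {(0,0), (0,1), (0,2), (0,3), (2,0), (2,1), (2,2), (2,3), (4,0), (4,1), (4,2), (4,3), (6,0), (6,1), (6,2), (6,3)}; {(0,0), (0,2), (1,0), (1,2), (2,0), (2,2), (3,0), (3,2), (4,0), (4,2), (5,0), (5,2), (6,0), (6,2), (7,0), (7,2)}; {(0,0), (0,2), (1,1), (1,3), (2,0), (2,2), (3,1), (3,3), (4,0), (4,2), (5,1), (5,3), (6,0), (6,2), (7,1), (7,3)}.
So G has 3 subgroups of order 16.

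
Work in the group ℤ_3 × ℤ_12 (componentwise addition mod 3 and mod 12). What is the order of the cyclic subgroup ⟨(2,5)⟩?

The order of (2,5) in Z_3 × Z_12 is lcm(ord(2) in Z_3, ord(5) in Z_12).
ord(2) = 3 and ord(5) = 12, so |⟨(2,5)⟩| = lcm(3, 12) = 12.

12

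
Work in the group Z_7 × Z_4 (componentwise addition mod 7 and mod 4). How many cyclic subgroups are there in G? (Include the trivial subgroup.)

6

Group the elements of G by the cyclic subgroup they generate; each cyclic subgroup of order d accounts for φ(d) elements.
Cyclic subgroups by order — order 1: 1; order 2: 1; order 4: 1; order 7: 1; order 14: 1; order 28: 1.
Total: 6.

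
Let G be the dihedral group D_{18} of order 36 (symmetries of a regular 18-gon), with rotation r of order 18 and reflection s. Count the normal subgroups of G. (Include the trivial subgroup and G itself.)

9

G has 45 subgroups. Checking conjugation-invariance by order — order 1: 1/1 normal; order 2: 1/19 normal; order 3: 1/1 normal; order 4: 0/9 normal; order 6: 1/7 normal; order 9: 1/1 normal; order 12: 0/3 normal; order 18: 3/3 normal; order 36: 1/1 normal.
Total normal subgroups: 9.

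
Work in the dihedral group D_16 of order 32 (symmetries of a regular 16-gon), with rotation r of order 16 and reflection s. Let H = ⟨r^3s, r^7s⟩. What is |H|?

|⟨r^3s⟩| = 2 and |⟨r^7s⟩| = 2, so |H| is a multiple of lcm(2, 2) = 2 and divides |G| = 32.
Closing under the operation: H = {e, r^4, r^8, r^12, r^3s, r^7s, r^11s, r^15s}, so |H| = 8.

8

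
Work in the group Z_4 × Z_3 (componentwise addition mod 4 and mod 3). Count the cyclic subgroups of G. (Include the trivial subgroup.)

6

Each element a generates a cyclic subgroup ⟨a⟩; distinct elements may generate the same one (a cyclic group of order d has φ(d) generators).
Cyclic subgroups by order — order 1: 1; order 2: 1; order 3: 1; order 4: 1; order 6: 1; order 12: 1.
Total: 6.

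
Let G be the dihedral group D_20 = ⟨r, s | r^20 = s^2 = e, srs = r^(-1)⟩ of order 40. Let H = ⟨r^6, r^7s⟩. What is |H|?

|⟨r^6⟩| = 10 and |⟨r^7s⟩| = 2, so |H| is a multiple of lcm(10, 2) = 10 and divides |G| = 40.
Closing under the operation: H = {e, r^2, r^4, r^6, r^8, r^10, r^12, r^14, r^16, r^18, rs, r^3s, r^5s, r^7s, r^9s, r^11s, r^13s, r^15s, r^17s, r^19s}, so |H| = 20.

20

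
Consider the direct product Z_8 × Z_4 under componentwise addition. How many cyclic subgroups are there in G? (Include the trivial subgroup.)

A cyclic subgroup of order d is generated by each of its φ(d) elements of order d, so the cyclic subgroups of order d number (#elements of order d)/φ(d).
Cyclic subgroups by order — order 1: 1; order 2: 3; order 4: 6; order 8: 4.
Total: 14.

14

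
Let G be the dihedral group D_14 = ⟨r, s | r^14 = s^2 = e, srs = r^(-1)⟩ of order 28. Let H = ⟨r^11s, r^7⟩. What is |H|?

4

|⟨r^11s⟩| = 2 and |⟨r^7⟩| = 2, so |H| is a multiple of lcm(2, 2) = 2 and divides |G| = 28.
Closing under the operation: H = {e, r^7, r^4s, r^11s}, so |H| = 4.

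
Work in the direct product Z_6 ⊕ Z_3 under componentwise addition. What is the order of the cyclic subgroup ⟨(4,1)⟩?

The order of (4,1) in Z_6 × Z_3 is lcm(ord(4) in Z_6, ord(1) in Z_3).
ord(4) = 3 and ord(1) = 3, so |⟨(4,1)⟩| = lcm(3, 3) = 3.

3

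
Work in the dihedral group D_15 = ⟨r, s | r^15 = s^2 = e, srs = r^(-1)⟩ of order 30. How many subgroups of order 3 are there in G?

1

|G| = 30 and 3 | 30, so subgroups of order 3 are possible by Lagrange.
The subgroups of order 3 are: {e, r^5, r^10}.
So G has 1 subgroup of order 3.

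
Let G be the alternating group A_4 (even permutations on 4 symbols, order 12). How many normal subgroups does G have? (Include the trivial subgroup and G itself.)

3

G has 10 subgroups. Checking conjugation-invariance by order — order 1: 1/1 normal; order 2: 0/3 normal; order 3: 0/4 normal; order 4: 1/1 normal; order 12: 1/1 normal.
Total normal subgroups: 3.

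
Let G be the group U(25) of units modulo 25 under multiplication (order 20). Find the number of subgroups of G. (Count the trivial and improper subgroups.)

6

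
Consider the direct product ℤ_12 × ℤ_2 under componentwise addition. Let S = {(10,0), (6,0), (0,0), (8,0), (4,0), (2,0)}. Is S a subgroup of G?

|S| = 6 divides |G| = 24, consistent with Lagrange.
S contains the identity, every element's inverse is in S, and S is closed under +: it is a subgroup.
In fact S = ⟨(10,0)⟩.

Yes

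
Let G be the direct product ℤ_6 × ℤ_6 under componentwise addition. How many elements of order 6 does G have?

An element (a,b) has order lcm(ord(a), ord(b)); count pairs with lcm equal to 6.
Enumerating gives 24 such elements.

24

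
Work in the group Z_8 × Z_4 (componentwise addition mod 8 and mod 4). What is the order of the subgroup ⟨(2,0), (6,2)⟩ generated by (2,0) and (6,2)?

8

|⟨(2,0)⟩| = 4 and |⟨(6,2)⟩| = 4, so |H| is a multiple of lcm(4, 4) = 4 and divides |G| = 32.
Closing under the operation: H = {(0,0), (0,2), (2,0), (2,2), (4,0), (4,2), (6,0), (6,2)}, so |H| = 8.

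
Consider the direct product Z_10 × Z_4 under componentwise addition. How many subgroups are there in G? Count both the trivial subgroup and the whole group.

|G| = 40, so by Lagrange every subgroup order divides 40. Divisors: 1, 2, 4, 5, 8, 10, 20, 40.
Subgroups by order — order 1: 1; order 2: 3; order 4: 3; order 5: 1; order 8: 1; order 10: 3; order 20: 3; order 40: 1.
Total: 1 + 3 + 3 + 1 + 1 + 3 + 3 + 1 = 16.

16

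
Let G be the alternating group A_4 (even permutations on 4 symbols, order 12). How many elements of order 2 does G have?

3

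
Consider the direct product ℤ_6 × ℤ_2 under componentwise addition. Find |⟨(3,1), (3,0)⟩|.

|⟨(3,1)⟩| = 2 and |⟨(3,0)⟩| = 2, so |H| is a multiple of lcm(2, 2) = 2 and divides |G| = 12.
Closing under the operation: H = {(0,0), (0,1), (3,0), (3,1)}, so |H| = 4.

4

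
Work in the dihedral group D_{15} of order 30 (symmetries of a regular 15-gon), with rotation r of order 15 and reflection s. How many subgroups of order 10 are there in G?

|G| = 30 and 10 | 30, so subgroups of order 10 are possible by Lagrange.
The subgroups of order 10 are: {e, r^3, r^6, r^9, r^12, rs, r^4s, r^7s, r^10s, r^13s}; {e, r^3, r^6, r^9, r^12, r^2s, r^5s, r^8s, r^11s, r^14s}; {e, r^3, r^6, r^9, r^12, s, r^3s, r^6s, r^9s, r^12s}.
So G has 3 subgroups of order 10.

3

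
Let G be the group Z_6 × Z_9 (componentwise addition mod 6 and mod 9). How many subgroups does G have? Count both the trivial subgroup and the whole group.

20

|G| = 54, so by Lagrange every subgroup order divides 54. Divisors: 1, 2, 3, 6, 9, 18, 27, 54.
Subgroups by order — order 1: 1; order 2: 1; order 3: 4; order 6: 4; order 9: 4; order 18: 4; order 27: 1; order 54: 1.
Total: 1 + 1 + 4 + 4 + 4 + 4 + 1 + 1 = 20.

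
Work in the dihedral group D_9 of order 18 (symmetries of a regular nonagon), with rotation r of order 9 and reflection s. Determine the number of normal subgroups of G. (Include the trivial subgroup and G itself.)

G has 16 subgroups. Checking conjugation-invariance by order — order 1: 1/1 normal; order 2: 0/9 normal; order 3: 1/1 normal; order 6: 0/3 normal; order 9: 1/1 normal; order 18: 1/1 normal.
Total normal subgroups: 4.

4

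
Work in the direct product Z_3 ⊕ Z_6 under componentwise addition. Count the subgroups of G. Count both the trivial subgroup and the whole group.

12

|G| = 18, so by Lagrange every subgroup order divides 18. Divisors: 1, 2, 3, 6, 9, 18.
Subgroups by order — order 1: 1; order 2: 1; order 3: 4; order 6: 4; order 9: 1; order 18: 1.
Total: 1 + 1 + 4 + 4 + 1 + 1 = 12.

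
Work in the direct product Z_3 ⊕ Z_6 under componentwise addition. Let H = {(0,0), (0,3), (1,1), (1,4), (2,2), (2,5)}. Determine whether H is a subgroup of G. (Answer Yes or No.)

|H| = 6 divides |G| = 18, consistent with Lagrange.
H contains the identity, every element's inverse is in H, and H is closed under +: it is a subgroup.
In fact H = ⟨(2,5)⟩.

Yes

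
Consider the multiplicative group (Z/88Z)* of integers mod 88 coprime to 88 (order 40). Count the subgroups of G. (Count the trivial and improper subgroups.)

|G| = 40, so by Lagrange every subgroup order divides 40. Divisors: 1, 2, 4, 5, 8, 10, 20, 40.
Subgroups by order — order 1: 1; order 2: 7; order 4: 7; order 5: 1; order 8: 1; order 10: 7; order 20: 7; order 40: 1.
Total: 1 + 7 + 7 + 1 + 1 + 7 + 7 + 1 = 32.

32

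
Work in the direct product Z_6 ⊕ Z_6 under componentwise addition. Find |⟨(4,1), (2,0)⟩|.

18

|⟨(4,1)⟩| = 6 and |⟨(2,0)⟩| = 3, so |H| is a multiple of lcm(6, 3) = 6 and divides |G| = 36.
Closing under the operation: H = {(0,0), (0,1), (0,2), (0,3), (0,4), (0,5), (2,0), (2,1), (2,2), (2,3), (2,4), (2,5), (4,0), (4,1), (4,2), (4,3), (4,4), (4,5)}, so |H| = 18.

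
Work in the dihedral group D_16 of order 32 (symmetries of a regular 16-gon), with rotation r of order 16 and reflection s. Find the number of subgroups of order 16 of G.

3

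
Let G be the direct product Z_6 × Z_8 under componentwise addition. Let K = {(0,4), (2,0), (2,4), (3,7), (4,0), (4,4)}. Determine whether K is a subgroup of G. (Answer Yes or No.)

The identity (0,0) ∉ K, so K is not a subgroup.

No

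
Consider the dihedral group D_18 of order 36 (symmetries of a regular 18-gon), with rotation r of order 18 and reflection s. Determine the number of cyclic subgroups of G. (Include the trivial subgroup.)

24

A cyclic subgroup of order d is generated by each of its φ(d) elements of order d, so the cyclic subgroups of order d number (#elements of order d)/φ(d).
Cyclic subgroups by order — order 1: 1; order 2: 19; order 3: 1; order 6: 1; order 9: 1; order 18: 1.
Total: 24.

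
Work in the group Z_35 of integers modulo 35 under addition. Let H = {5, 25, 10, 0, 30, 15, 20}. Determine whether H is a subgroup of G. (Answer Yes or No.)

Yes

|H| = 7 divides |G| = 35, consistent with Lagrange.
H contains the identity, every element's inverse is in H, and H is closed under +: it is a subgroup.
In fact H = ⟨20⟩.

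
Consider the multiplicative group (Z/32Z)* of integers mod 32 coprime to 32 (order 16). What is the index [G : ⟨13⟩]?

2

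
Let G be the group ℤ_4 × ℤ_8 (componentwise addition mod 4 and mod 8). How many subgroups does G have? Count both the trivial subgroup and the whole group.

22

|G| = 32, so by Lagrange every subgroup order divides 32. Divisors: 1, 2, 4, 8, 16, 32.
Subgroups by order — order 1: 1; order 2: 3; order 4: 7; order 8: 7; order 16: 3; order 32: 1.
Total: 1 + 3 + 7 + 7 + 3 + 1 = 22.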